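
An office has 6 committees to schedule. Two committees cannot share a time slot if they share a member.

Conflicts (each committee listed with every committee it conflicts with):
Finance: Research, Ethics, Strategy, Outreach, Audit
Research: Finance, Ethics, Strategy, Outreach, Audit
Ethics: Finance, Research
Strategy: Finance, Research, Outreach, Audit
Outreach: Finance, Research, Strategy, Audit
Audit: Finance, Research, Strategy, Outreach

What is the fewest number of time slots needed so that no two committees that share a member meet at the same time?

5

Finance, Research, Strategy, Outreach, Audit pairwise conflict, so at least 5 time slots are needed.
A valid assignment using 5 time slots: Finance=1, Research=2, Ethics=3, Strategy=4, Outreach=5, Audit=3. No two conflicting committees share a time slot.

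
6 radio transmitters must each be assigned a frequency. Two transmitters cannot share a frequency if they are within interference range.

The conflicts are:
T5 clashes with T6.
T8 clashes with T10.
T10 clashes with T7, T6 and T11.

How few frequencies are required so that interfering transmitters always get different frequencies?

2

T5 and T6 conflict, so at least 2 frequencies are needed.
2 frequencies suffice: frequency 1 → {T5, T10}; frequency 2 → {T8, T7, T6, T11}. Each listed conflict is separated.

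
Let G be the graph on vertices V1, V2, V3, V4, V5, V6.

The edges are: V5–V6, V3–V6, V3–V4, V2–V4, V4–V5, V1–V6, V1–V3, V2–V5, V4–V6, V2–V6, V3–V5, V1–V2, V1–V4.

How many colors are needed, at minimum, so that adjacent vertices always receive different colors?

4

V3, V4, V5, V6 are pairwise adjacent (a clique of size 4), so at least 4 colors are needed.
One proper 4-coloring: V1=3, V2=4, V3=4, V4=2, V5=3, V6=1. No two adjacent vertices share a color.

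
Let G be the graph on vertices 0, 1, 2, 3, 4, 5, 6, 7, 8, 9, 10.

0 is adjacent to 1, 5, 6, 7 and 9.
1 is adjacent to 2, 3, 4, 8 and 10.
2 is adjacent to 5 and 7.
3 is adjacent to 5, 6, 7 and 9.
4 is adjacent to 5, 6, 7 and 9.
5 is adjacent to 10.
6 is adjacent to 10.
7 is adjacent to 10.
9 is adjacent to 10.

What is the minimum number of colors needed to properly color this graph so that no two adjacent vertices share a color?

4 and 5 are adjacent, so at least 2 colors are needed.
A valid assignment using 2 colors: 0=blue, 1=red, 2=blue, 3=blue, 4=blue, 5=red, 6=red, 7=red, 8=blue, 9=red, 10=blue. No two adjacent vertices share a color.

2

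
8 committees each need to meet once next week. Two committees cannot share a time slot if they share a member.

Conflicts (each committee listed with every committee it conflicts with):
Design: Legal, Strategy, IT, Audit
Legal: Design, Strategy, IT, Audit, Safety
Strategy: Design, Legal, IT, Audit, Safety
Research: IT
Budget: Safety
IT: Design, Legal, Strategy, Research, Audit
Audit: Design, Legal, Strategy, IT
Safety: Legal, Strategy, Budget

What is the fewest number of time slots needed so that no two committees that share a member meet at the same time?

Design, Legal, Strategy, IT, Audit pairwise conflict, so at least 5 time slots are needed.
5 time slots suffice: Design=5, Legal=3, Strategy=1, Research=1, Budget=1, IT=2, Audit=4, Safety=2. Every pair that conflicts lands in different time slots.

5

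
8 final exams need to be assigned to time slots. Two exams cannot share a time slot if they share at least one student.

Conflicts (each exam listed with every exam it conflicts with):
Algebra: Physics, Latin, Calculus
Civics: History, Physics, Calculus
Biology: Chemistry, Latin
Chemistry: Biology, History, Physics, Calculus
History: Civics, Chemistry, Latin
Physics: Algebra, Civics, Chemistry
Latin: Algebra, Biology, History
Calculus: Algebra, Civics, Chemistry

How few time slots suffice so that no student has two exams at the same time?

The cycle History-Civics-Physics-Algebra-Latin-History has odd length 5, so it cannot be 2-colored; at least 3 time slots are needed.
3 time slots suffice: time slot 1 → {Civics, Chemistry, Latin}; time slot 2 → {Biology, History, Physics, Calculus}; time slot 3 → {Algebra}. No two conflicting exams share a time slot.

3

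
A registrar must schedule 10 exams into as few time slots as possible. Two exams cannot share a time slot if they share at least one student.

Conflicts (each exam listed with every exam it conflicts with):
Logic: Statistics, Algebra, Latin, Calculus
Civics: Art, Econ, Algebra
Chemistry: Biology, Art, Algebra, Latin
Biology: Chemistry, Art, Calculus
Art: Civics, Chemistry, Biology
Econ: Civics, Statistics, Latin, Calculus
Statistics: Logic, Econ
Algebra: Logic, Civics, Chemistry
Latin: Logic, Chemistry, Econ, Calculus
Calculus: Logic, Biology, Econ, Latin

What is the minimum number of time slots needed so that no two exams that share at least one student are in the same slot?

Chemistry, Biology, Art are mutually in conflict, so at least 3 time slots are needed.
A valid assignment using 3 time slots: Logic=1, Civics=3, Chemistry=1, Biology=3, Art=2, Econ=1, Statistics=2, Algebra=2, Latin=3, Calculus=2. Each listed conflict is separated.

3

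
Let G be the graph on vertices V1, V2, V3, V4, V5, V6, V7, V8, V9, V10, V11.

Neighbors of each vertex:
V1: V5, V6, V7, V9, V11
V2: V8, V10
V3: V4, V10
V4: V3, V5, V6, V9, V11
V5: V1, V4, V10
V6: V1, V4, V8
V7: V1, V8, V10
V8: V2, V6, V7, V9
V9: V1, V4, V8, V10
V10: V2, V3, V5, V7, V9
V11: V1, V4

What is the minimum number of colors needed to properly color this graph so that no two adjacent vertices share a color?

V4 and V5 are adjacent, so at least 2 colors are needed.
2 colors suffice: V1=1, V2=2, V3=2, V4=1, V5=2, V6=2, V7=2, V8=1, V9=2, V10=1, V11=2. No two adjacent vertices share a color.

2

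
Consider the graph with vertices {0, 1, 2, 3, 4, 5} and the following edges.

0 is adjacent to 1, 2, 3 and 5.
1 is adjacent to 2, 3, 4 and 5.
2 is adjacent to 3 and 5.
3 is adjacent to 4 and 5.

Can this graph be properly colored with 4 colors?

0, 1, 2, 3, 5 are pairwise adjacent (a clique of size 5), so at least 5 colors are needed.
So 4 colors are not enough.

No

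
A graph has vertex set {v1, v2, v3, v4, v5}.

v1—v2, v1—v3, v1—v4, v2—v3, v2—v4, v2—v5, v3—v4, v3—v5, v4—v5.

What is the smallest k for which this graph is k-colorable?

4

v2, v3, v4, v5 are mutually adjacent (a clique of size 4), so at least 4 colors are needed.
4 colors suffice: v1=Y, v2=R, v3=B, v4=G, v5=Y. Each edge has distinct colors on its endpoints.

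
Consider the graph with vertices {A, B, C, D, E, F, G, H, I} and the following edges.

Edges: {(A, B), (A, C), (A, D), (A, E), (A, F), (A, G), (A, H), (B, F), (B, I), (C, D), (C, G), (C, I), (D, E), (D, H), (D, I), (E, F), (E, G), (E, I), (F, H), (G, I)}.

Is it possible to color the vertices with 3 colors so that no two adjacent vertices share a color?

The chromatic number is 3. D, E, I are pairwise adjacent, so at least 3 colors are needed.
A valid assignment using 3 colors: A=red, B=blue, C=blue, D=green, E=blue, F=green, G=green, H=blue, I=red.
That is already a proper 3-coloring.

Yes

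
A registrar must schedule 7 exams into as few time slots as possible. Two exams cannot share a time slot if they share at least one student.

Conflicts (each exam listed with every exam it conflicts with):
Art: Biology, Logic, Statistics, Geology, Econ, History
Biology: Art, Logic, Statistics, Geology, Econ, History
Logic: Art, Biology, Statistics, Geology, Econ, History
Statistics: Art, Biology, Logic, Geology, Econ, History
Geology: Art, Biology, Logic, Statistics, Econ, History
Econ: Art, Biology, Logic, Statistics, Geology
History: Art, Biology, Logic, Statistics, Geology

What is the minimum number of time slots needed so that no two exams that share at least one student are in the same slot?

Art, Biology, Logic, Statistics, Geology, History all conflict with each other, so at least 6 time slots are needed.
6 time slots suffice: time slot 1 → {Biology}; time slot 2 → {Statistics}; time slot 3 → {Geology}; time slot 4 → {Logic}; time slot 5 → {Art}; time slot 6 → {Econ, History}. Every pair that conflicts lands in different time slots.

6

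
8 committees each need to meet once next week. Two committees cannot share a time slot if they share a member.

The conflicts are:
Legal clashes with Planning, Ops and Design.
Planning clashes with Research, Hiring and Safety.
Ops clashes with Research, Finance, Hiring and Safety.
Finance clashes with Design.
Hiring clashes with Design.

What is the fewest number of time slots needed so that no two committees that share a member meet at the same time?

Finance and Design conflict, so at least 2 time slots are needed.
2 time slots suffice: Legal=2, Planning=1, Ops=1, Research=2, Finance=2, Hiring=2, Design=1, Safety=2. No two conflicting committees share a time slot.

2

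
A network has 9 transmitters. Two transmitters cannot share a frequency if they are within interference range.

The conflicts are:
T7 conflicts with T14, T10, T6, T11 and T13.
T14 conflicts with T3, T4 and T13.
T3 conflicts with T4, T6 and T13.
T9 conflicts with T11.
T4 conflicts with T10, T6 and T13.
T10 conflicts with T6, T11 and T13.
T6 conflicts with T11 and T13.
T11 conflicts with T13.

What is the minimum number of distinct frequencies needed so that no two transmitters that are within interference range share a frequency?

5

T7, T10, T6, T11, T13 all conflict with each other, so at least 5 frequencies are needed.
Using 5 frequencies: T7=3, T14=2, T3=4, T9=1, T4=3, T10=5, T6=2, T11=4, T13=1. No two conflicting transmitters share a frequency.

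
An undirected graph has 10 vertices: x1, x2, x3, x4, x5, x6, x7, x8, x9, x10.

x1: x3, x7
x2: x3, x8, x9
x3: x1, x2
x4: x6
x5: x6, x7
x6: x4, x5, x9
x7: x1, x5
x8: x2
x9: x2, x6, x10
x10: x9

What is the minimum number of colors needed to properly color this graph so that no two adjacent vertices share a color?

3

The cycle x1-x7-x5-x6-x9-x2-x3-x1 has odd length 7, so it cannot be 2-colored; at least 3 colors are needed.
A valid assignment using 3 colors: x1=R, x2=R, x3=B, x4=B, x5=B, x6=R, x7=G, x8=B, x9=B, x10=R. Every edge joins two different colors.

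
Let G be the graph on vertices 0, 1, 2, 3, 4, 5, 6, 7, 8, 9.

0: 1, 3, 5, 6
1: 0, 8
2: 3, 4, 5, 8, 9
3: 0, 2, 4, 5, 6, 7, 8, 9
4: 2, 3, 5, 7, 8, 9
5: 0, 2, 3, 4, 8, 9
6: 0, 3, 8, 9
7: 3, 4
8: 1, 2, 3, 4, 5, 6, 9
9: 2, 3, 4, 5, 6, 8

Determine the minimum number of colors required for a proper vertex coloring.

2, 3, 4, 5, 8, 9 are pairwise adjacent (a clique of size 6), so at least 6 colors are needed.
6 colors suffice: color red → {1, 3}; color blue → {0, 7, 8}; color green → {4, 6}; color yellow → {5}; color purple → {9}; color orange → {2}. Each edge has distinct colors on its endpoints.

6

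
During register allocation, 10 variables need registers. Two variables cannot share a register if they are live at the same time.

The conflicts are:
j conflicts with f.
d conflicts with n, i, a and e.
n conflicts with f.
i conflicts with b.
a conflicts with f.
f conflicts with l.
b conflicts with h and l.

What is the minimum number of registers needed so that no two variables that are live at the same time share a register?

d and i conflict, so at least 2 registers are needed.
2 registers suffice: register 1 → {d, f, b}; register 2 → {j, n, i, a, e, h, l}. No two conflicting variables share a register.

2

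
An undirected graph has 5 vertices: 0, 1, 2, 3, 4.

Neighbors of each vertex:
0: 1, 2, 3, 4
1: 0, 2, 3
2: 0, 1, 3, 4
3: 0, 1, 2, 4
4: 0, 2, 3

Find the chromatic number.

0, 1, 2, 3 are pairwise adjacent (a clique of size 4), so at least 4 colors are needed.
4 colors suffice: 0=c, 1=d, 2=b, 3=a, 4=d. Each edge has distinct colors on its endpoints.

4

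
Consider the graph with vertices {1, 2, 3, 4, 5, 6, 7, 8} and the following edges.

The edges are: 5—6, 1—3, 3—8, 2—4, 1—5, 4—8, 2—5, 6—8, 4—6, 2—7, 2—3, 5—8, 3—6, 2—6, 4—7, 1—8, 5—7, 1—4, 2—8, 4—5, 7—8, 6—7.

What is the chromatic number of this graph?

2, 4, 5, 6, 7, 8 form a clique, so at least 6 colors are needed.
A valid assignment using 6 colors: 1=c, 2=e, 3=b, 4=d, 5=b, 6=c, 7=f, 8=a. Every edge joins two different colors.

6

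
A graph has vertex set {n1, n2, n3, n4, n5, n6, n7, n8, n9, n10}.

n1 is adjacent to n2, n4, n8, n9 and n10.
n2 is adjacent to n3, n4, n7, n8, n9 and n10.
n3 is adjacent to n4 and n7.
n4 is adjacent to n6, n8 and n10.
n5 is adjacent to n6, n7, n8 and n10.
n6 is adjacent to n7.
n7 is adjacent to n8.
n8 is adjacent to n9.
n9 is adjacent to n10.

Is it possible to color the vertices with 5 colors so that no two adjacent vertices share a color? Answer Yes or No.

The chromatic number is 4. n1, n2, n4, n8 are pairwise adjacent (a clique of size 4), so at least 4 colors are needed.
4 colors suffice: color 1 → {n2, n5}; color 2 → {n3, n6, n8, n10}; color 3 → {n4, n7, n9}; color 4 → {n1}.
Since 5 ≥ 4, a proper 5-coloring certainly exists.

Yes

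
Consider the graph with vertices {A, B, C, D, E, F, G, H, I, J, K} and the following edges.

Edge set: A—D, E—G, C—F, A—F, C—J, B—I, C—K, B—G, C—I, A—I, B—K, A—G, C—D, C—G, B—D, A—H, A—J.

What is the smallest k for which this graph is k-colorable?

A and F are adjacent, so at least 2 colors are needed.
2 colors suffice: color red → {A, B, C, E}; color blue → {D, F, G, H, I, J, K}. No two adjacent vertices share a color.

2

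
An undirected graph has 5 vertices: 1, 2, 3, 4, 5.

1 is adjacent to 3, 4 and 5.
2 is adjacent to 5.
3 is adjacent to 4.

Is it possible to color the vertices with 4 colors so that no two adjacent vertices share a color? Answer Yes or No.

Yes

The chromatic number is 3. 1, 3, 4 form a triangle, so at least 3 colors are needed.
3 colors suffice: color red → {1, 2}; color blue → {4, 5}; color green → {3}.
Since 4 ≥ 3, a proper 4-coloring certainly exists.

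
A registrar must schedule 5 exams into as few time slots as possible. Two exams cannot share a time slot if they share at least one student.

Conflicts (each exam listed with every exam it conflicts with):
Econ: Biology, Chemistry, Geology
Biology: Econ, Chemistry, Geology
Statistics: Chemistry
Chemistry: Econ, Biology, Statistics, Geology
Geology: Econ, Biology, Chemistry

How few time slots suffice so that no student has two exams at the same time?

4

Econ, Biology, Chemistry, Geology all conflict with each other, so at least 4 time slots are needed.
Using 4 time slots: Econ=2, Biology=3, Statistics=2, Chemistry=1, Geology=4. No two conflicting exams share a time slot.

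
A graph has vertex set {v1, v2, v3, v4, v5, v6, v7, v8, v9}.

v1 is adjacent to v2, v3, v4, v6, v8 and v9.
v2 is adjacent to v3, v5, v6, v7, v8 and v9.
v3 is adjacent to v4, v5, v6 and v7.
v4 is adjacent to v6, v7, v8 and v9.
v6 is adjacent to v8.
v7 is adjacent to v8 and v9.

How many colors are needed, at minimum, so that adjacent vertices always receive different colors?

4

v1, v3, v4, v6 are mutually adjacent (a clique of size 4), so at least 4 colors are needed.
4 colors suffice: color 1 → {v2, v4}; color 2 → {v1, v5, v7}; color 3 → {v3, v8, v9}; color 4 → {v6}. Each edge has distinct colors on its endpoints.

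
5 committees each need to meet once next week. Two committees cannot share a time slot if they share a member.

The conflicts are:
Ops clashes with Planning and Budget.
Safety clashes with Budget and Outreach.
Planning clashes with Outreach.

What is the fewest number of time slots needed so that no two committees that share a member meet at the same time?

3

The cycle Ops-Planning-Outreach-Safety-Budget-Ops has odd length 5, so it cannot be 2-colored; at least 3 time slots are needed.
A valid assignment using 3 time slots: Ops=1, Safety=3, Planning=2, Budget=2, Outreach=1. No two conflicting committees share a time slot.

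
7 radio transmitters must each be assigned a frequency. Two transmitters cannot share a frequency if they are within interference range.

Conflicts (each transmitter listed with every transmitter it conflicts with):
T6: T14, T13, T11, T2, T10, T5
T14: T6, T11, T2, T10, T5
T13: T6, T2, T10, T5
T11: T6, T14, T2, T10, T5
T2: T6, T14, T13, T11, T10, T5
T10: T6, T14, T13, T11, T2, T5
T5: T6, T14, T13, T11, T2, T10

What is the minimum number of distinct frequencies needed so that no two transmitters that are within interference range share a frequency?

6

T6, T14, T11, T2, T10, T5 all conflict with each other, so at least 6 frequencies are needed.
6 frequencies suffice: T6=4, T14=5, T13=5, T11=6, T2=1, T10=2, T5=3. Each listed conflict is separated.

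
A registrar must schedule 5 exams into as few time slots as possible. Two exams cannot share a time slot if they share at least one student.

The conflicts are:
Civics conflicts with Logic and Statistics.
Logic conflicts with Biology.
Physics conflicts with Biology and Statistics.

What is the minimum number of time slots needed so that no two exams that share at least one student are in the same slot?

3

The cycle Biology-Physics-Statistics-Civics-Logic-Biology has odd length 5, so it cannot be 2-colored; at least 3 time slots are needed.
3 time slots suffice: Civics=2, Logic=1, Physics=2, Biology=3, Statistics=1. No two conflicting exams share a time slot.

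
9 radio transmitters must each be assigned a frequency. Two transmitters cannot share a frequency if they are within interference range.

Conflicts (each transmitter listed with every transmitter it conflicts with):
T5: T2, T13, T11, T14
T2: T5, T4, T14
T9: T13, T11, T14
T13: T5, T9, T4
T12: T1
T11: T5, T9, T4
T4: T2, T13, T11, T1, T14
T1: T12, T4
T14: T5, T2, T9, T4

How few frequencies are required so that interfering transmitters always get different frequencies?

3

T5, T2, T14 are mutually in conflict, so at least 3 frequencies are needed.
Using 3 frequencies: T5=1, T2=3, T9=1, T13=2, T12=1, T11=2, T4=1, T1=2, T14=2. Every pair that conflicts lands in different frequencies.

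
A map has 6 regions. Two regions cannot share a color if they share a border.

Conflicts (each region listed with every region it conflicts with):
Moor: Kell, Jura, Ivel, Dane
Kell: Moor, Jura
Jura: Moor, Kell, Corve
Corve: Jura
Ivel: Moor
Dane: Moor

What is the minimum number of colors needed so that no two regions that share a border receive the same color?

Moor, Kell, Jura are mutually in conflict, so at least 3 colors are needed.
3 colors suffice: color 1 → {Moor, Corve}; color 2 → {Jura, Ivel, Dane}; color 3 → {Kell}. No two conflicting regions share a color.

3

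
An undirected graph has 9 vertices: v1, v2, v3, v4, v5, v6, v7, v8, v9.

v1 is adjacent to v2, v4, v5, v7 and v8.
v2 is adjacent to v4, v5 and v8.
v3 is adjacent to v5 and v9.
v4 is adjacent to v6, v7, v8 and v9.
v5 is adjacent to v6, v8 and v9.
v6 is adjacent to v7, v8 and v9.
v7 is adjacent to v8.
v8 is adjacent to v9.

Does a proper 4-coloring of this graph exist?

Yes

The chromatic number is 4. v1, v2, v5, v8 are mutually adjacent (a clique of size 4), so at least 4 colors are needed.
4 colors suffice: v1=4, v2=3, v3=1, v4=2, v5=2, v6=4, v7=3, v8=1, v9=3.
That is already a proper 4-coloring.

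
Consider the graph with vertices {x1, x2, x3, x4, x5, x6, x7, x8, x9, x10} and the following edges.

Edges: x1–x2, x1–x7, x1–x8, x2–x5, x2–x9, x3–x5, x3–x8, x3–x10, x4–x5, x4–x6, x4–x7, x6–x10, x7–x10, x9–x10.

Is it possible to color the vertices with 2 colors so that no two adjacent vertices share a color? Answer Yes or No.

The cycle x9-x2-x1-x7-x10-x9 has odd length 5, so it cannot be 2-colored; at least 3 colors are needed.
So 2 colors are not enough.

No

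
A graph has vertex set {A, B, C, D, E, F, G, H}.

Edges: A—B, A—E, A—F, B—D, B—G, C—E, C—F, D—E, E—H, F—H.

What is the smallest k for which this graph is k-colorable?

2

A and F are adjacent, so at least 2 colors are needed.
A valid assignment using 2 colors: A=blue, B=red, C=blue, D=blue, E=red, F=red, G=blue, H=blue. Every edge joins two different colors.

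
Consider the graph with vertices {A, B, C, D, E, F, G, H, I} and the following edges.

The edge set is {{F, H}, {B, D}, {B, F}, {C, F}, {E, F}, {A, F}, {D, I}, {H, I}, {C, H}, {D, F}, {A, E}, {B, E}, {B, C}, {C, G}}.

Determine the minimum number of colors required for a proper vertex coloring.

3

C, F, H form a triangle, so at least 3 colors are needed.
A valid assignment using 3 colors: A=2, B=2, C=3, D=3, E=3, F=1, G=1, H=2, I=1. Each edge has distinct colors on its endpoints.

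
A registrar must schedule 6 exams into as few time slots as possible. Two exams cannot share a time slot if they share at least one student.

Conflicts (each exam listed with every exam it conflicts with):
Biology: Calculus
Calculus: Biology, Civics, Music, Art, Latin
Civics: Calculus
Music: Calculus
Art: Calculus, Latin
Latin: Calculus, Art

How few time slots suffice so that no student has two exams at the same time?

3

Calculus, Art, Latin are mutually in conflict, so at least 3 time slots are needed.
3 time slots suffice: time slot 1 → {Calculus}; time slot 2 → {Biology, Civics, Music, Latin}; time slot 3 → {Art}. Every pair that conflicts lands in different time slots.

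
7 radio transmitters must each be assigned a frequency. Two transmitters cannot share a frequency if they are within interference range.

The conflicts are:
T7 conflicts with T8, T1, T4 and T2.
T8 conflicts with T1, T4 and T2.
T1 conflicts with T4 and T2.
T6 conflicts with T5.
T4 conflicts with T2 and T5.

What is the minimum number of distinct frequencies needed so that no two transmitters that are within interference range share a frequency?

T7, T8, T1, T4, T2 pairwise conflict, so at least 5 frequencies are needed.
Using 5 frequencies: T7=4, T8=5, T1=3, T6=1, T4=1, T2=2, T5=2. Every pair that conflicts lands in different frequencies.

5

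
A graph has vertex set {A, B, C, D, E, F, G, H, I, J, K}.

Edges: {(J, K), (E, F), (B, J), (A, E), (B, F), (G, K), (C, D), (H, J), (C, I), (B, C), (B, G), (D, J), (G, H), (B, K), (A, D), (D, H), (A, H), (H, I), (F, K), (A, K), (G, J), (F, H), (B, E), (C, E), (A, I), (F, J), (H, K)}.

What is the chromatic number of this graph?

4

B, F, J, K are mutually adjacent (a clique of size 4), so at least 4 colors are needed.
One proper 4-coloring: A=blue, B=red, C=blue, D=green, E=green, F=yellow, G=yellow, H=red, I=green, J=blue, K=green. Each edge has distinct colors on its endpoints.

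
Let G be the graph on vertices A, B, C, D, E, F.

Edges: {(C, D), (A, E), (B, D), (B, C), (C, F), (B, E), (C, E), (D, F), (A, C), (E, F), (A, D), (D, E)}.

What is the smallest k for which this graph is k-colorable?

A, C, D, E form a clique, so at least 4 colors are needed.
One proper 4-coloring: A=4, B=4, C=2, D=1, E=3, F=4. No two adjacent vertices share a color.

4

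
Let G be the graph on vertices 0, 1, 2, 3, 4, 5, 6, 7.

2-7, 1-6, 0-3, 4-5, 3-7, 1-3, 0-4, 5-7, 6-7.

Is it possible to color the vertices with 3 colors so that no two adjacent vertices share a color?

Yes

The chromatic number is 3. The cycle 4-0-3-7-5-4 has odd length 5, so it cannot be 2-colored; at least 3 colors are needed.
3 colors suffice: 0=a, 1=a, 2=b, 3=b, 4=c, 5=b, 6=b, 7=a.
That is already a proper 3-coloring.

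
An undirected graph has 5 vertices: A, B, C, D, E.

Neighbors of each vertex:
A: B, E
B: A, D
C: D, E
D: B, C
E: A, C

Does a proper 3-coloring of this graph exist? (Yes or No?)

Yes

The chromatic number is 3. The cycle E-C-D-B-A-E has odd length 5, so it cannot be 2-colored; at least 3 colors are needed.
3 colors suffice: A=1, B=2, C=2, D=1, E=3.
That is already a proper 3-coloring.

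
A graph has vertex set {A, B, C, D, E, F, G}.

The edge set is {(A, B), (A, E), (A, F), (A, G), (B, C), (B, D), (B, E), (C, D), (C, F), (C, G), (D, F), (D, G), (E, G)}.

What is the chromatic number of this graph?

A, B, E are pairwise adjacent, so at least 3 colors are needed.
A valid assignment using 3 colors: A=1, B=2, C=3, D=1, E=3, F=2, G=2. Each edge has distinct colors on its endpoints.

3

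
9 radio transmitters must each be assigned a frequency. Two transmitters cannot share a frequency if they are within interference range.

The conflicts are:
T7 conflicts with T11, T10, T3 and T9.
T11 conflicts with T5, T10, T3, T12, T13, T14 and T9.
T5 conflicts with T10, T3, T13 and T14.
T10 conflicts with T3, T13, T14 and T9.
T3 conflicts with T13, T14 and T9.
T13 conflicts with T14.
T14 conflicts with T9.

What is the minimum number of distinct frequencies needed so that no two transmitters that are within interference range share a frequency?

6

T11, T5, T10, T3, T13, T14 pairwise conflict, so at least 6 frequencies are needed.
6 frequencies suffice: frequency 1 → {T11}; frequency 2 → {T10, T12}; frequency 3 → {T3}; frequency 4 → {T7, T14}; frequency 5 → {T13, T9}; frequency 6 → {T5}. No two conflicting transmitters share a frequency.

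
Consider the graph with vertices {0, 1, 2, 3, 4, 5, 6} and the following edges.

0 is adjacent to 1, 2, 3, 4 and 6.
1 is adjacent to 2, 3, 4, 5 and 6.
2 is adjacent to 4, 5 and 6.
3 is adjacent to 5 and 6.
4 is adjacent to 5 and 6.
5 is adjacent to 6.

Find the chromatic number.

0, 1, 2, 4, 6 form a clique, so at least 5 colors are needed.
5 colors suffice: color a → {1}; color b → {6}; color c → {0, 5}; color d → {2, 3}; color e → {4}. Every edge joins two different colors.

5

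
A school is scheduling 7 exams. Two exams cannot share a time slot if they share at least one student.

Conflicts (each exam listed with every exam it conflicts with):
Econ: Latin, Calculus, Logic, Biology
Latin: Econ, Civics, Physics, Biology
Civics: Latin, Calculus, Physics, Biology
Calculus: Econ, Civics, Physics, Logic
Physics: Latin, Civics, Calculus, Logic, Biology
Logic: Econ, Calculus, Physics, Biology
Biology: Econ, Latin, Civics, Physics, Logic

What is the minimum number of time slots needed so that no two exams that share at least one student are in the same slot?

4

Latin, Civics, Physics, Biology are mutually in conflict, so at least 4 time slots are needed.
4 time slots suffice: Econ=1, Latin=3, Civics=4, Calculus=2, Physics=1, Logic=3, Biology=2. Every pair that conflicts lands in different time slots.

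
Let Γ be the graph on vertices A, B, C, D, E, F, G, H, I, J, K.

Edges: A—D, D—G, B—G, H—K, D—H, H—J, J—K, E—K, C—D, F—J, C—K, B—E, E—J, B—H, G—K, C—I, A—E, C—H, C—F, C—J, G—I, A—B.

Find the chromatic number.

4

C, H, J, K are mutually adjacent (a clique of size 4), so at least 4 colors are needed.
4 colors suffice: color red → {C, E, G}; color blue → {B, D, I, J}; color green → {A, F, K}; color yellow → {H}. Every edge joins two different colors.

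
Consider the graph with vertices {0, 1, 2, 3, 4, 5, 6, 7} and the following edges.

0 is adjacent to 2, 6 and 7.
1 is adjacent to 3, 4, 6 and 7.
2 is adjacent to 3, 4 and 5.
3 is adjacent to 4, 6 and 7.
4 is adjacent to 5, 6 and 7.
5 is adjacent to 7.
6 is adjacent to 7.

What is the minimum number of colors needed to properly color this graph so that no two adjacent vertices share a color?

1, 3, 4, 6, 7 are pairwise adjacent (a clique of size 5), so at least 5 colors are needed.
5 colors suffice: 0=b, 1=e, 2=a, 3=d, 4=b, 5=c, 6=c, 7=a. Each edge has distinct colors on its endpoints.

5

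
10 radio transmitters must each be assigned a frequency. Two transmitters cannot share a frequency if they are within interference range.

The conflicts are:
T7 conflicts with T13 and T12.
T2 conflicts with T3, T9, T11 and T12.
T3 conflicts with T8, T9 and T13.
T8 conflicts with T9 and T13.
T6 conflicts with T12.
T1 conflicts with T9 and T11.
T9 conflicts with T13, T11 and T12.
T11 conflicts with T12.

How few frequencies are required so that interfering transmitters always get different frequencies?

4

T3, T8, T9, T13 pairwise conflict, so at least 4 frequencies are needed.
Using 4 frequencies: T7=1, T2=4, T3=3, T8=4, T6=1, T1=2, T9=1, T13=2, T11=3, T12=2. Every pair that conflicts lands in different frequencies.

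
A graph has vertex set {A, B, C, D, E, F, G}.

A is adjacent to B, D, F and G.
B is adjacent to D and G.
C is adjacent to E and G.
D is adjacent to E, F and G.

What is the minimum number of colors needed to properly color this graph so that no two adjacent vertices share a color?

A, B, D, G form a clique, so at least 4 colors are needed.
4 colors suffice: color 1 → {C, D}; color 2 → {E, F, G}; color 3 → {A}; color 4 → {B}. Every edge joins two different colors.

4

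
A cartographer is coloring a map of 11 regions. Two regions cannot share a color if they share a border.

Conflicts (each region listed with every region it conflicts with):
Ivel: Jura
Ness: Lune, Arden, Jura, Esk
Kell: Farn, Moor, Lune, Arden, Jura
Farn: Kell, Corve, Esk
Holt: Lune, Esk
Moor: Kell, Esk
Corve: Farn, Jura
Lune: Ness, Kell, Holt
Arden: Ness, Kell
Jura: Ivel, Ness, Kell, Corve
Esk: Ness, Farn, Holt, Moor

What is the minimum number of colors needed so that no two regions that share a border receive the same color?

The cycle Jura-Corve-Farn-Esk-Ness-Jura has odd length 5, so it cannot be 2-colored; at least 3 colors are needed.
3 colors suffice: color 1 → {Ivel, Ness, Kell, Holt, Corve}; color 2 → {Lune, Arden, Jura, Esk}; color 3 → {Farn, Moor}. Every pair that conflicts lands in different colors.

3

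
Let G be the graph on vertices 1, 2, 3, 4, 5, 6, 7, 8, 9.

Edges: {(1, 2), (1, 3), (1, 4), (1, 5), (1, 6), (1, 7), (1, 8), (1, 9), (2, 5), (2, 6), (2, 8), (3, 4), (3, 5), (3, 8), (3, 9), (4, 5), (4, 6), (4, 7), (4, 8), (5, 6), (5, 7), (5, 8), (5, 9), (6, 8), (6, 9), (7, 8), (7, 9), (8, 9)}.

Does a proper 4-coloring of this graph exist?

1, 5, 6, 8, 9 are mutually adjacent (a clique of size 5), so at least 5 colors are needed.
So 4 colors are not enough.

No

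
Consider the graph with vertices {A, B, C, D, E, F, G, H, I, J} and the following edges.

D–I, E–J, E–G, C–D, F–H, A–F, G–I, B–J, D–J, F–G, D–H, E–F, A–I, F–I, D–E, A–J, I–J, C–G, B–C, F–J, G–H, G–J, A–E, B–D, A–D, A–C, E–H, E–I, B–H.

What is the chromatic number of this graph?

E, F, G, I, J are pairwise adjacent (a clique of size 5), so at least 5 colors are needed.
One proper 5-coloring: A=4, B=3, C=1, D=2, E=3, F=2, G=4, H=1, I=5, J=1. Every edge joins two different colors.

5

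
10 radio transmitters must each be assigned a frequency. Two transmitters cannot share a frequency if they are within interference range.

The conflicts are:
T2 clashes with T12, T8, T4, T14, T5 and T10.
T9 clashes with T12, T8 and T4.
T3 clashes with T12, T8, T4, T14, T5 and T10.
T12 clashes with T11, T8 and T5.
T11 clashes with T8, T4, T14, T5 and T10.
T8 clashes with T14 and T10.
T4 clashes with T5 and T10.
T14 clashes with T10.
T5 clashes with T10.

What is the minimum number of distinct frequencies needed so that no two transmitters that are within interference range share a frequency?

4

T3, T4, T5, T10 are mutually in conflict, so at least 4 frequencies are needed.
4 frequencies suffice: T2=3, T9=3, T3=3, T12=1, T11=3, T8=2, T4=4, T14=4, T5=2, T10=1. Every pair that conflicts lands in different frequencies.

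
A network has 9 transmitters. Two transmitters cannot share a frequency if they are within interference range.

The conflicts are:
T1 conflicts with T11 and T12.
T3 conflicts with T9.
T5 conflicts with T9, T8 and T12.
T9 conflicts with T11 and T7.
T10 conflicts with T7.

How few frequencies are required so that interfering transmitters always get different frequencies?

The cycle T5-T12-T1-T11-T9-T5 has odd length 5, so it cannot be 2-colored; at least 3 frequencies are needed.
3 frequencies suffice: frequency 1 → {T1, T9, T10, T8}; frequency 2 → {T3, T5, T11, T7}; frequency 3 → {T12}. No two conflicting transmitters share a frequency.

3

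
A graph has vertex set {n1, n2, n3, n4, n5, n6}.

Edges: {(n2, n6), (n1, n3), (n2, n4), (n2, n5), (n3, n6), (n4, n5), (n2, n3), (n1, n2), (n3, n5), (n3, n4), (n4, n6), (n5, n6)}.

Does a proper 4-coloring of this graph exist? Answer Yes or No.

No

n2, n3, n4, n5, n6 are pairwise adjacent (a clique of size 5), so at least 5 colors are needed.
So 4 colors are not enough.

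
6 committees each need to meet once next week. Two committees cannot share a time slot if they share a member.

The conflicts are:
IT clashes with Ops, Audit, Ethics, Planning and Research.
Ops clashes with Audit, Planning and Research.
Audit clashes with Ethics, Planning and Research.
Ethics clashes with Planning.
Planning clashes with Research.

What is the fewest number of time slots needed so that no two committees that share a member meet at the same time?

IT, Ops, Audit, Planning, Research are mutually in conflict, so at least 5 time slots are needed.
5 time slots suffice: IT=1, Ops=5, Audit=3, Ethics=4, Planning=2, Research=4. Each listed conflict is separated.

5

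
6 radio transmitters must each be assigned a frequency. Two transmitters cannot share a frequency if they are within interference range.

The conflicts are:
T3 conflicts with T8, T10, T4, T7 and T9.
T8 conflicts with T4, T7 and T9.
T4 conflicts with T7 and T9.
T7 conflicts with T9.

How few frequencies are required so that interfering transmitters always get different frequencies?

5

T3, T8, T4, T7, T9 all conflict with each other, so at least 5 frequencies are needed.
5 frequencies suffice: frequency 1 → {T3}; frequency 2 → {T10, T9}; frequency 3 → {T8}; frequency 4 → {T4}; frequency 5 → {T7}. Each listed conflict is separated.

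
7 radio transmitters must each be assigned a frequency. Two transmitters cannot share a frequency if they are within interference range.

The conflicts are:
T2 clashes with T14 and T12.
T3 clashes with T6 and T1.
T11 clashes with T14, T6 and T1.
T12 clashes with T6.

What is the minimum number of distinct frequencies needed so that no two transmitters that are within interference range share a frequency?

3

The cycle T12-T2-T14-T11-T6-T12 has odd length 5, so it cannot be 2-colored; at least 3 frequencies are needed.
A valid assignment using 3 frequencies: T2=1, T3=1, T11=1, T14=2, T12=3, T6=2, T1=2. No two conflicting transmitters share a frequency.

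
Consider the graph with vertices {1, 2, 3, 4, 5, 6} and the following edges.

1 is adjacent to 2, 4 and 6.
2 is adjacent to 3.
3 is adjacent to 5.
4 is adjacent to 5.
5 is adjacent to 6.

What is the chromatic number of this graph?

The cycle 3-5-6-1-2-3 has odd length 5, so it cannot be 2-colored; at least 3 colors are needed.
3 colors suffice: color a → {1, 5}; color b → {2, 4, 6}; color c → {3}. Each edge has distinct colors on its endpoints.

3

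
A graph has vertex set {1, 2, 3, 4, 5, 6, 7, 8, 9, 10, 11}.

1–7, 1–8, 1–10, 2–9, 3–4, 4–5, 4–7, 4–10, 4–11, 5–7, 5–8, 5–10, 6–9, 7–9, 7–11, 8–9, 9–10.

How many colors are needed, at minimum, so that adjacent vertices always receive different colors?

4, 7, 11 are mutually adjacent, so at least 3 colors are needed.
3 colors suffice: color a → {1, 4, 9}; color b → {2, 3, 6, 7, 8, 10}; color c → {5, 11}. Every edge joins two different colors.

3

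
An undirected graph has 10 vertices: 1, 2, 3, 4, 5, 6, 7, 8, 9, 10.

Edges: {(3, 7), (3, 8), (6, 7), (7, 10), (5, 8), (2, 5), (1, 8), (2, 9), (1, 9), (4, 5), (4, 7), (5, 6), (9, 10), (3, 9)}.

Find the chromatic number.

3

The cycle 1-8-5-2-9-1 has odd length 5, so it cannot be 2-colored; at least 3 colors are needed.
3 colors suffice: color a → {5, 7, 9}; color b → {2, 4, 6, 8, 10}; color c → {1, 3}. No two adjacent vertices share a color.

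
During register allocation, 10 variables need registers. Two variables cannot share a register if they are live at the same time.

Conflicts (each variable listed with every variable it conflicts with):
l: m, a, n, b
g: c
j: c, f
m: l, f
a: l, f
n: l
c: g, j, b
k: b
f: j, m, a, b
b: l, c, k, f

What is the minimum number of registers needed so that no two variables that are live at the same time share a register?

2

l and b conflict, so at least 2 registers are needed.
A valid assignment using 2 registers: l=2, g=1, j=1, m=1, a=1, n=1, c=2, k=2, f=2, b=1. No two conflicting variables share a register.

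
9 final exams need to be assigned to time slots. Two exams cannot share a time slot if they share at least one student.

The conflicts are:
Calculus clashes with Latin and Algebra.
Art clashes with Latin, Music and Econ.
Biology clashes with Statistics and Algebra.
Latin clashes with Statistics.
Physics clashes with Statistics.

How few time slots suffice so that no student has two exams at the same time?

The cycle Biology-Statistics-Latin-Calculus-Algebra-Biology has odd length 5, so it cannot be 2-colored; at least 3 time slots are needed.
3 time slots suffice: time slot 1 → {Biology, Latin, Physics, Music, Econ}; time slot 2 → {Calculus, Art, Statistics}; time slot 3 → {Algebra}. Each listed conflict is separated.

3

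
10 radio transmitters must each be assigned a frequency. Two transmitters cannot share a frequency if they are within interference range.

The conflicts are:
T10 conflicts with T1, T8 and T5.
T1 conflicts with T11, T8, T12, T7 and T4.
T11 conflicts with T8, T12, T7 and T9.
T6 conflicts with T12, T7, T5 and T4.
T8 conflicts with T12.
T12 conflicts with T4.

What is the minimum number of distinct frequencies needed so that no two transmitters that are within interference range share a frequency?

4

T1, T11, T8, T12 are mutually in conflict, so at least 4 frequencies are needed.
4 frequencies suffice: T10=2, T1=1, T11=3, T6=1, T8=4, T12=2, T7=2, T5=3, T9=1, T4=3. Each listed conflict is separated.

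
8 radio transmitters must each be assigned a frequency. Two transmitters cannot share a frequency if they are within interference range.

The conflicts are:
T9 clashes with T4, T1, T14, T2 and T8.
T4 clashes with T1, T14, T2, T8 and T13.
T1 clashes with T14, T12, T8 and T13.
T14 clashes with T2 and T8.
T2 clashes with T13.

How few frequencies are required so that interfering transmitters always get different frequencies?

T9, T4, T1, T14, T8 pairwise conflict, so at least 5 frequencies are needed.
5 frequencies suffice: frequency 1 → {T1, T2}; frequency 2 → {T4, T12}; frequency 3 → {T9, T13}; frequency 4 → {T14}; frequency 5 → {T8}. Each listed conflict is separated.

5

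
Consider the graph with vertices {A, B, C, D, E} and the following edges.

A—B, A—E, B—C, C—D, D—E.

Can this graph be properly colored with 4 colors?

The chromatic number is 3. The cycle E-A-B-C-D-E has odd length 5, so it cannot be 2-colored; at least 3 colors are needed.
One proper 3-coloring: A=blue, B=red, C=blue, D=red, E=green.
Since 4 ≥ 3, a proper 4-coloring certainly exists.

Yes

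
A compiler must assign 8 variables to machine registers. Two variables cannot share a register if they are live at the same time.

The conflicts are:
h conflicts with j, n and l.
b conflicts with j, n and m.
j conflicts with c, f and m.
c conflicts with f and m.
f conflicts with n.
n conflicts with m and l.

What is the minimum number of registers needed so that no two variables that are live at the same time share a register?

3

h, n, l pairwise conflict, so at least 3 registers are needed.
3 registers suffice: register 1 → {j, n}; register 2 → {h, f, m}; register 3 → {b, c, l}. Each listed conflict is separated.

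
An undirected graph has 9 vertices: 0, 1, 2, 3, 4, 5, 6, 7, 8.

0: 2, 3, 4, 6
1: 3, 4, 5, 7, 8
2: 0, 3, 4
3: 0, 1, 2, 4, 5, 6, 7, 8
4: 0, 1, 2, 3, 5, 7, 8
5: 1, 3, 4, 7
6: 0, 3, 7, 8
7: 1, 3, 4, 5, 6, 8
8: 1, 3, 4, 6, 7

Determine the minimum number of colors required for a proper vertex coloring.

5

1, 3, 4, 7, 8 are pairwise adjacent (a clique of size 5), so at least 5 colors are needed.
5 colors suffice: color red → {3}; color blue → {4, 6}; color green → {0, 7}; color yellow → {2, 5, 8}; color purple → {1}. Every edge joins two different colors.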